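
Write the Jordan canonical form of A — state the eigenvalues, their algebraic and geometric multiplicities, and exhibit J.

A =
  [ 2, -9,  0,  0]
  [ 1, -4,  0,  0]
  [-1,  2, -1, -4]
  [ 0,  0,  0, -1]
J_3(-1) ⊕ J_1(-1)

The characteristic polynomial is
  det(x·I − A) = x^4 + 4*x^3 + 6*x^2 + 4*x + 1 = (x + 1)^4

Eigenvalues and multiplicities (the geometric multiplicity of λ is n − rank(A − λI), which equals the number of Jordan blocks for λ):
  λ = -1: algebraic multiplicity = 4, geometric multiplicity = 2

Determining the block sizes for each eigenvalue:
  λ = -1: with am = 4 and gm = 2, the partition is not yet determined (e.g. several partitions of 4 into 2 parts exist). Let N = A − (-1)·I. Computing rank(N^1) = 2, rank(N^2) = 1, rank(N^3) = 0; the number of blocks of size ≥ j is rank(N^{j−1}) − rank(N^j), giving [2, 1, 1]. So we have 1 block(s) of size 3, 1 block(s) of size 1 → block sizes [3, 1]

Assembling the blocks gives a Jordan form
J =
  [-1,  1,  0,  0]
  [ 0, -1,  1,  0]
  [ 0,  0, -1,  0]
  [ 0,  0,  0, -1]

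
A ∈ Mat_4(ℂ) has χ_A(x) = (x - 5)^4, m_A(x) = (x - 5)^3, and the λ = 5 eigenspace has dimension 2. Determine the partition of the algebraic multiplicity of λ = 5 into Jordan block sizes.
Block sizes for λ = 5: [3, 1]

Step 1 — from the characteristic polynomial, algebraic multiplicity of λ = 5 is 4. From dim ker(A − (5)·I) = 2, there are exactly 2 Jordan blocks for λ = 5.
Step 2 — from the minimal polynomial, the factor (x − 5)^3 tells us the largest block for λ = 5 has size 3.
Step 3 — with total size 4, 2 blocks, and largest block 3, the block sizes (in nonincreasing order) are [3, 1].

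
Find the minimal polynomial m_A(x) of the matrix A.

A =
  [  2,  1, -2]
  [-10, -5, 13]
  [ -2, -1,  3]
x^3

The characteristic polynomial is χ_A(x) = x^3, so the eigenvalues are known. The minimal polynomial is
  m_A(x) = Π_λ (x − λ)^{k_λ}
where k_λ is the size of the *largest* Jordan block for λ (equivalently, the smallest k with (A − λI)^k v = 0 for every generalised eigenvector v of λ).

  λ = 0: largest Jordan block has size 3, contributing (x − 0)^3

So m_A(x) = x^3 = x^3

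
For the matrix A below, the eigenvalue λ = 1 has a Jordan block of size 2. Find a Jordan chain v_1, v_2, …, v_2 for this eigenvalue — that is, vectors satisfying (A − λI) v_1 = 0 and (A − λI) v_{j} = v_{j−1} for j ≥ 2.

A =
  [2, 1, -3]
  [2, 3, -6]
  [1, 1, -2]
A Jordan chain for λ = 1 of length 2:
v_1 = (1, 2, 1)ᵀ
v_2 = (1, 0, 0)ᵀ

Let N = A − (1)·I. We want v_2 with N^2 v_2 = 0 but N^1 v_2 ≠ 0; then v_{j-1} := N · v_j for j = 2, …, 2.

Pick v_2 = (1, 0, 0)ᵀ.
Then v_1 = N · v_2 = (1, 2, 1)ᵀ.

Sanity check: (A − (1)·I) v_1 = (0, 0, 0)ᵀ = 0. ✓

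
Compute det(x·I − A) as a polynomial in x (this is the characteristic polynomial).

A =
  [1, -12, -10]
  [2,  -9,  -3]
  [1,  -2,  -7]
x^3 + 15*x^2 + 75*x + 125

Expanding det(x·I − A) (e.g. by cofactor expansion or by noting that A is similar to its Jordan form J, which has the same characteristic polynomial as A) gives
  χ_A(x) = x^3 + 15*x^2 + 75*x + 125
which factors as (x + 5)^3. The eigenvalues (with algebraic multiplicities) are λ = -5 with multiplicity 3.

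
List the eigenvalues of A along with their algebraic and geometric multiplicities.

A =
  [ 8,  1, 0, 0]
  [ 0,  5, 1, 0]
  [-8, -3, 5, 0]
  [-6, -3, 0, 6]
λ = 6: alg = 4, geom = 2

Step 1 — factor the characteristic polynomial to read off the algebraic multiplicities:
  χ_A(x) = (x - 6)^4

Step 2 — compute geometric multiplicities via the rank-nullity identity g(λ) = n − rank(A − λI):
  rank(A − (6)·I) = 2, so dim ker(A − (6)·I) = n − 2 = 2

Summary:
  λ = 6: algebraic multiplicity = 4, geometric multiplicity = 2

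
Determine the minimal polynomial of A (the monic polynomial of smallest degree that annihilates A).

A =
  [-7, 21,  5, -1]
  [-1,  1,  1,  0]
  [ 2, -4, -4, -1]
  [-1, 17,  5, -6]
x^3 + 12*x^2 + 48*x + 64

The characteristic polynomial is χ_A(x) = (x + 4)^4, so the eigenvalues are known. The minimal polynomial is
  m_A(x) = Π_λ (x − λ)^{k_λ}
where k_λ is the size of the *largest* Jordan block for λ (equivalently, the smallest k with (A − λI)^k v = 0 for every generalised eigenvector v of λ).

  λ = -4: largest Jordan block has size 3, contributing (x + 4)^3

So m_A(x) = (x + 4)^3 = x^3 + 12*x^2 + 48*x + 64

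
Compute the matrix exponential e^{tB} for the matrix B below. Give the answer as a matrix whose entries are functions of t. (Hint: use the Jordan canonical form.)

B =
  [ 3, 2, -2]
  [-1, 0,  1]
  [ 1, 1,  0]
e^{tB} =
  [2*t*exp(t) + exp(t), 2*t*exp(t), -2*t*exp(t)]
  [-t*exp(t), -t*exp(t) + exp(t), t*exp(t)]
  [t*exp(t), t*exp(t), -t*exp(t) + exp(t)]

Strategy: write B = P · J · P⁻¹ where J is a Jordan canonical form, so e^{tB} = P · e^{tJ} · P⁻¹, and e^{tJ} can be computed block-by-block.

B has Jordan form
J =
  [1, 1, 0]
  [0, 1, 0]
  [0, 0, 1]
(up to reordering of blocks).

Per-block formulas:
  For a 2×2 Jordan block J_2(1): exp(t · J_2(1)) = e^(1t)·(I + t·N), where N is the 2×2 nilpotent shift.
  For a 1×1 block at λ = 1: exp(t · [1]) = [e^(1t)].

After assembling e^{tJ} and conjugating by P, we get:

e^{tB} =
  [2*t*exp(t) + exp(t), 2*t*exp(t), -2*t*exp(t)]
  [-t*exp(t), -t*exp(t) + exp(t), t*exp(t)]
  [t*exp(t), t*exp(t), -t*exp(t) + exp(t)]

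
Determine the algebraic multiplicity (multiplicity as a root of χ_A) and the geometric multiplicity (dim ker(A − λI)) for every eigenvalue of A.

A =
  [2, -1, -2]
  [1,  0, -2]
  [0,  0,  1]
λ = 1: alg = 3, geom = 2

Step 1 — factor the characteristic polynomial to read off the algebraic multiplicities:
  χ_A(x) = (x - 1)^3

Step 2 — compute geometric multiplicities via the rank-nullity identity g(λ) = n − rank(A − λI):
  rank(A − (1)·I) = 1, so dim ker(A − (1)·I) = n − 1 = 2

Summary:
  λ = 1: algebraic multiplicity = 3, geometric multiplicity = 2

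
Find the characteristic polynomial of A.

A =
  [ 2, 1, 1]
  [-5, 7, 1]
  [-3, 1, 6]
x^3 - 15*x^2 + 75*x - 125

Expanding det(x·I − A) (e.g. by cofactor expansion or by noting that A is similar to its Jordan form J, which has the same characteristic polynomial as A) gives
  χ_A(x) = x^3 - 15*x^2 + 75*x - 125
which factors as (x - 5)^3. The eigenvalues (with algebraic multiplicities) are λ = 5 with multiplicity 3.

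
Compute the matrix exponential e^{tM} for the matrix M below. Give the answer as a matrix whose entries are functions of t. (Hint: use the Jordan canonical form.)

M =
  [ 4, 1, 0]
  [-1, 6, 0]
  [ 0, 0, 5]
e^{tM} =
  [-t*exp(5*t) + exp(5*t), t*exp(5*t), 0]
  [-t*exp(5*t), t*exp(5*t) + exp(5*t), 0]
  [0, 0, exp(5*t)]

Strategy: write M = P · J · P⁻¹ where J is a Jordan canonical form, so e^{tM} = P · e^{tJ} · P⁻¹, and e^{tJ} can be computed block-by-block.

M has Jordan form
J =
  [5, 1, 0]
  [0, 5, 0]
  [0, 0, 5]
(up to reordering of blocks).

Per-block formulas:
  For a 1×1 block at λ = 5: exp(t · [5]) = [e^(5t)].
  For a 2×2 Jordan block J_2(5): exp(t · J_2(5)) = e^(5t)·(I + t·N), where N is the 2×2 nilpotent shift.

After assembling e^{tJ} and conjugating by P, we get:

e^{tM} =
  [-t*exp(5*t) + exp(5*t), t*exp(5*t), 0]
  [-t*exp(5*t), t*exp(5*t) + exp(5*t), 0]
  [0, 0, exp(5*t)]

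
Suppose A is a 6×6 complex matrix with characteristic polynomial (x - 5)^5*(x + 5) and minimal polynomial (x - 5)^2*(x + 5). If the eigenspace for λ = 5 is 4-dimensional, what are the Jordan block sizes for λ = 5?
Block sizes for λ = 5: [2, 1, 1, 1]

Step 1 — from the characteristic polynomial, algebraic multiplicity of λ = 5 is 5. From dim ker(A − (5)·I) = 4, there are exactly 4 Jordan blocks for λ = 5.
Step 2 — from the minimal polynomial, the factor (x − 5)^2 tells us the largest block for λ = 5 has size 2.
Step 3 — with total size 5, 4 blocks, and largest block 2, the block sizes (in nonincreasing order) are [2, 1, 1, 1].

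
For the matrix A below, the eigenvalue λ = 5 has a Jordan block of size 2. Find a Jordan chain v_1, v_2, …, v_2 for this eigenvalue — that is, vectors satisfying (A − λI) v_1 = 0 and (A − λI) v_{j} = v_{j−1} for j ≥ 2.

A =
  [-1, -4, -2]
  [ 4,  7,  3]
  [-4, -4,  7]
A Jordan chain for λ = 5 of length 2:
v_1 = (-8, 10, 4)ᵀ
v_2 = (6, -7, 0)ᵀ

Let N = A − (5)·I. We want v_2 with N^2 v_2 = 0 but N^1 v_2 ≠ 0; then v_{j-1} := N · v_j for j = 2, …, 2.

Pick v_2 = (6, -7, 0)ᵀ.
Then v_1 = N · v_2 = (-8, 10, 4)ᵀ.

Sanity check: (A − (5)·I) v_1 = (0, 0, 0)ᵀ = 0. ✓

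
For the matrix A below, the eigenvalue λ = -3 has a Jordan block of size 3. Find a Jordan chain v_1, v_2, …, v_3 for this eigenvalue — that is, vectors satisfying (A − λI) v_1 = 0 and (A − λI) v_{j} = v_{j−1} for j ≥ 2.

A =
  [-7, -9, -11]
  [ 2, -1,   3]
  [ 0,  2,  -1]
A Jordan chain for λ = -3 of length 3:
v_1 = (-2, -4, 4)ᵀ
v_2 = (-4, 2, 0)ᵀ
v_3 = (1, 0, 0)ᵀ

Let N = A − (-3)·I. We want v_3 with N^3 v_3 = 0 but N^2 v_3 ≠ 0; then v_{j-1} := N · v_j for j = 3, …, 2.

Pick v_3 = (1, 0, 0)ᵀ.
Then v_2 = N · v_3 = (-4, 2, 0)ᵀ.
Then v_1 = N · v_2 = (-2, -4, 4)ᵀ.

Sanity check: (A − (-3)·I) v_1 = (0, 0, 0)ᵀ = 0. ✓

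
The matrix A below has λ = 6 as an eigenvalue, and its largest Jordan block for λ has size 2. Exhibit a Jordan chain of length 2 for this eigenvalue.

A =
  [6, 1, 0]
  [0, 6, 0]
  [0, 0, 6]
A Jordan chain for λ = 6 of length 2:
v_1 = (1, 0, 0)ᵀ
v_2 = (0, 1, 0)ᵀ

Let N = A − (6)·I. We want v_2 with N^2 v_2 = 0 but N^1 v_2 ≠ 0; then v_{j-1} := N · v_j for j = 2, …, 2.

Pick v_2 = (0, 1, 0)ᵀ.
Then v_1 = N · v_2 = (1, 0, 0)ᵀ.

Sanity check: (A − (6)·I) v_1 = (0, 0, 0)ᵀ = 0. ✓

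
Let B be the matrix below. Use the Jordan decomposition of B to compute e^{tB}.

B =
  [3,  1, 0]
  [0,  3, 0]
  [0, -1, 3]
e^{tB} =
  [exp(3*t), t*exp(3*t), 0]
  [0, exp(3*t), 0]
  [0, -t*exp(3*t), exp(3*t)]

Strategy: write B = P · J · P⁻¹ where J is a Jordan canonical form, so e^{tB} = P · e^{tJ} · P⁻¹, and e^{tJ} can be computed block-by-block.

B has Jordan form
J =
  [3, 1, 0]
  [0, 3, 0]
  [0, 0, 3]
(up to reordering of blocks).

Per-block formulas:
  For a 2×2 Jordan block J_2(3): exp(t · J_2(3)) = e^(3t)·(I + t·N), where N is the 2×2 nilpotent shift.
  For a 1×1 block at λ = 3: exp(t · [3]) = [e^(3t)].

After assembling e^{tJ} and conjugating by P, we get:

e^{tB} =
  [exp(3*t), t*exp(3*t), 0]
  [0, exp(3*t), 0]
  [0, -t*exp(3*t), exp(3*t)]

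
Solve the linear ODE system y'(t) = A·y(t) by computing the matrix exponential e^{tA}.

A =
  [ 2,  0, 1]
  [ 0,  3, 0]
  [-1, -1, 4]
e^{tA} =
  [-t*exp(3*t) + exp(3*t), -t^2*exp(3*t)/2, t*exp(3*t)]
  [0, exp(3*t), 0]
  [-t*exp(3*t), -t^2*exp(3*t)/2 - t*exp(3*t), t*exp(3*t) + exp(3*t)]

Strategy: write A = P · J · P⁻¹ where J is a Jordan canonical form, so e^{tA} = P · e^{tJ} · P⁻¹, and e^{tJ} can be computed block-by-block.

A has Jordan form
J =
  [3, 1, 0]
  [0, 3, 1]
  [0, 0, 3]
(up to reordering of blocks).

Per-block formulas:
  For a 3×3 Jordan block J_3(3): exp(t · J_3(3)) = e^(3t)·(I + t·N + (t^2/2)·N^2), where N is the 3×3 nilpotent shift.

After assembling e^{tJ} and conjugating by P, we get:

e^{tA} =
  [-t*exp(3*t) + exp(3*t), -t^2*exp(3*t)/2, t*exp(3*t)]
  [0, exp(3*t), 0]
  [-t*exp(3*t), -t^2*exp(3*t)/2 - t*exp(3*t), t*exp(3*t) + exp(3*t)]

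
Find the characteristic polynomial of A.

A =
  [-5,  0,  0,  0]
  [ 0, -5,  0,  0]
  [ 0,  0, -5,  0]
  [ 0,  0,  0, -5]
x^4 + 20*x^3 + 150*x^2 + 500*x + 625

Expanding det(x·I − A) (e.g. by cofactor expansion or by noting that A is similar to its Jordan form J, which has the same characteristic polynomial as A) gives
  χ_A(x) = x^4 + 20*x^3 + 150*x^2 + 500*x + 625
which factors as (x + 5)^4. The eigenvalues (with algebraic multiplicities) are λ = -5 with multiplicity 4.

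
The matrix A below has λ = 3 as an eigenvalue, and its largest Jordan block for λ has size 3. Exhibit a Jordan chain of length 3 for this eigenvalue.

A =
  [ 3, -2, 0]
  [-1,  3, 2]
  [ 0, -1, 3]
A Jordan chain for λ = 3 of length 3:
v_1 = (2, 0, 1)ᵀ
v_2 = (0, -1, 0)ᵀ
v_3 = (1, 0, 0)ᵀ

Let N = A − (3)·I. We want v_3 with N^3 v_3 = 0 but N^2 v_3 ≠ 0; then v_{j-1} := N · v_j for j = 3, …, 2.

Pick v_3 = (1, 0, 0)ᵀ.
Then v_2 = N · v_3 = (0, -1, 0)ᵀ.
Then v_1 = N · v_2 = (2, 0, 1)ᵀ.

Sanity check: (A − (3)·I) v_1 = (0, 0, 0)ᵀ = 0. ✓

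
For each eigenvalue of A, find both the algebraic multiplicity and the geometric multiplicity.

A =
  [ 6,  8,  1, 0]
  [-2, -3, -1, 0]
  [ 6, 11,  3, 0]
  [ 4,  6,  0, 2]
λ = 2: alg = 4, geom = 2

Step 1 — factor the characteristic polynomial to read off the algebraic multiplicities:
  χ_A(x) = (x - 2)^4

Step 2 — compute geometric multiplicities via the rank-nullity identity g(λ) = n − rank(A − λI):
  rank(A − (2)·I) = 2, so dim ker(A − (2)·I) = n − 2 = 2

Summary:
  λ = 2: algebraic multiplicity = 4, geometric multiplicity = 2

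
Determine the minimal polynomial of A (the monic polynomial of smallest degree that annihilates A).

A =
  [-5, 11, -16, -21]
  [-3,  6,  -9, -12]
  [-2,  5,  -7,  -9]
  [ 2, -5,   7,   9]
x^3 - 3*x^2

The characteristic polynomial is χ_A(x) = x^3*(x - 3), so the eigenvalues are known. The minimal polynomial is
  m_A(x) = Π_λ (x − λ)^{k_λ}
where k_λ is the size of the *largest* Jordan block for λ (equivalently, the smallest k with (A − λI)^k v = 0 for every generalised eigenvector v of λ).

  λ = 0: largest Jordan block has size 2, contributing (x − 0)^2
  λ = 3: largest Jordan block has size 1, contributing (x − 3)

So m_A(x) = x^2*(x - 3) = x^3 - 3*x^2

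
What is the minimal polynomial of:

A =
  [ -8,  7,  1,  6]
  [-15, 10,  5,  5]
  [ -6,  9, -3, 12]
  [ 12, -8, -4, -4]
x^3 + 5*x^2

The characteristic polynomial is χ_A(x) = x^3*(x + 5), so the eigenvalues are known. The minimal polynomial is
  m_A(x) = Π_λ (x − λ)^{k_λ}
where k_λ is the size of the *largest* Jordan block for λ (equivalently, the smallest k with (A − λI)^k v = 0 for every generalised eigenvector v of λ).

  λ = -5: largest Jordan block has size 1, contributing (x + 5)
  λ = 0: largest Jordan block has size 2, contributing (x − 0)^2

So m_A(x) = x^2*(x + 5) = x^3 + 5*x^2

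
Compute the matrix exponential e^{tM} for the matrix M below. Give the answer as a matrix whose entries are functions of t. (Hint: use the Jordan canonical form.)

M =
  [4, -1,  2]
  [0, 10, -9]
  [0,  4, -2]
e^{tM} =
  [exp(4*t), t^2*exp(4*t) - t*exp(4*t), -3*t^2*exp(4*t)/2 + 2*t*exp(4*t)]
  [0, 6*t*exp(4*t) + exp(4*t), -9*t*exp(4*t)]
  [0, 4*t*exp(4*t), -6*t*exp(4*t) + exp(4*t)]

Strategy: write M = P · J · P⁻¹ where J is a Jordan canonical form, so e^{tM} = P · e^{tJ} · P⁻¹, and e^{tJ} can be computed block-by-block.

M has Jordan form
J =
  [4, 1, 0]
  [0, 4, 1]
  [0, 0, 4]
(up to reordering of blocks).

Per-block formulas:
  For a 3×3 Jordan block J_3(4): exp(t · J_3(4)) = e^(4t)·(I + t·N + (t^2/2)·N^2), where N is the 3×3 nilpotent shift.

After assembling e^{tJ} and conjugating by P, we get:

e^{tM} =
  [exp(4*t), t^2*exp(4*t) - t*exp(4*t), -3*t^2*exp(4*t)/2 + 2*t*exp(4*t)]
  [0, 6*t*exp(4*t) + exp(4*t), -9*t*exp(4*t)]
  [0, 4*t*exp(4*t), -6*t*exp(4*t) + exp(4*t)]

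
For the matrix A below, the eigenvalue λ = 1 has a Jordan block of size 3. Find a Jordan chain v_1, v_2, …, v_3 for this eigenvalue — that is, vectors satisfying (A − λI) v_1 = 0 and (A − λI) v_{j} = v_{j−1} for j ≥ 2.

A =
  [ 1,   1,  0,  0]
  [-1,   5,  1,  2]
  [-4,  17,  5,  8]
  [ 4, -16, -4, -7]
A Jordan chain for λ = 1 of length 3:
v_1 = (-1, 0, -1, 0)ᵀ
v_2 = (0, -1, -4, 4)ᵀ
v_3 = (1, 0, 0, 0)ᵀ

Let N = A − (1)·I. We want v_3 with N^3 v_3 = 0 but N^2 v_3 ≠ 0; then v_{j-1} := N · v_j for j = 3, …, 2.

Pick v_3 = (1, 0, 0, 0)ᵀ.
Then v_2 = N · v_3 = (0, -1, -4, 4)ᵀ.
Then v_1 = N · v_2 = (-1, 0, -1, 0)ᵀ.

Sanity check: (A − (1)·I) v_1 = (0, 0, 0, 0)ᵀ = 0. ✓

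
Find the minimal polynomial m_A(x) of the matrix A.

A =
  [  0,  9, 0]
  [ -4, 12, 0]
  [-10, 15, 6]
x^2 - 12*x + 36

The characteristic polynomial is χ_A(x) = (x - 6)^3, so the eigenvalues are known. The minimal polynomial is
  m_A(x) = Π_λ (x − λ)^{k_λ}
where k_λ is the size of the *largest* Jordan block for λ (equivalently, the smallest k with (A − λI)^k v = 0 for every generalised eigenvector v of λ).

  λ = 6: largest Jordan block has size 2, contributing (x − 6)^2

So m_A(x) = (x - 6)^2 = x^2 - 12*x + 36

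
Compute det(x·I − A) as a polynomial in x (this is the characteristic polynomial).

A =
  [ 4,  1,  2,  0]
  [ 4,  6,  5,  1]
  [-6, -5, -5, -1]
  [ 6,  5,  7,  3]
x^4 - 8*x^3 + 24*x^2 - 32*x + 16

Expanding det(x·I − A) (e.g. by cofactor expansion or by noting that A is similar to its Jordan form J, which has the same characteristic polynomial as A) gives
  χ_A(x) = x^4 - 8*x^3 + 24*x^2 - 32*x + 16
which factors as (x - 2)^4. The eigenvalues (with algebraic multiplicities) are λ = 2 with multiplicity 4.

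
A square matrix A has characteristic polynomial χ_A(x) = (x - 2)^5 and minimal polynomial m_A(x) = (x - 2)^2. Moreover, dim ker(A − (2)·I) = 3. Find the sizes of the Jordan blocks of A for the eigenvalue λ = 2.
Block sizes for λ = 2: [2, 2, 1]

Step 1 — from the characteristic polynomial, algebraic multiplicity of λ = 2 is 5. From dim ker(A − (2)·I) = 3, there are exactly 3 Jordan blocks for λ = 2.
Step 2 — from the minimal polynomial, the factor (x − 2)^2 tells us the largest block for λ = 2 has size 2.
Step 3 — with total size 5, 3 blocks, and largest block 2, the block sizes (in nonincreasing order) are [2, 2, 1].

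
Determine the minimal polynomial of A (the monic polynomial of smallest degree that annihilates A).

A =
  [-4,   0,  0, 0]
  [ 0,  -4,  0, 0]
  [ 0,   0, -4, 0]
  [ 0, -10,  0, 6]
x^2 - 2*x - 24

The characteristic polynomial is χ_A(x) = (x - 6)*(x + 4)^3, so the eigenvalues are known. The minimal polynomial is
  m_A(x) = Π_λ (x − λ)^{k_λ}
where k_λ is the size of the *largest* Jordan block for λ (equivalently, the smallest k with (A − λI)^k v = 0 for every generalised eigenvector v of λ).

  λ = -4: largest Jordan block has size 1, contributing (x + 4)
  λ = 6: largest Jordan block has size 1, contributing (x − 6)

So m_A(x) = (x - 6)*(x + 4) = x^2 - 2*x - 24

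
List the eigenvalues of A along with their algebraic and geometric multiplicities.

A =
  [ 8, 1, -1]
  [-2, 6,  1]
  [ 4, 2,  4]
λ = 6: alg = 3, geom = 1

Step 1 — factor the characteristic polynomial to read off the algebraic multiplicities:
  χ_A(x) = (x - 6)^3

Step 2 — compute geometric multiplicities via the rank-nullity identity g(λ) = n − rank(A − λI):
  rank(A − (6)·I) = 2, so dim ker(A − (6)·I) = n − 2 = 1

Summary:
  λ = 6: algebraic multiplicity = 3, geometric multiplicity = 1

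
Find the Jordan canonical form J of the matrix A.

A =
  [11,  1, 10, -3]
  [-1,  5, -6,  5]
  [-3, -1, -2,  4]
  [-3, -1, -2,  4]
J_1(0) ⊕ J_3(6)

The characteristic polynomial is
  det(x·I − A) = x^4 - 18*x^3 + 108*x^2 - 216*x = x*(x - 6)^3

Eigenvalues and multiplicities (the geometric multiplicity of λ is n − rank(A − λI), which equals the number of Jordan blocks for λ):
  λ = 0: algebraic multiplicity = 1, geometric multiplicity = 1
  λ = 6: algebraic multiplicity = 3, geometric multiplicity = 1

Determining the block sizes for each eigenvalue:
  λ = 0: one block (gm = 1), so the single block has size am = 1 → block sizes [1]
  λ = 6: one block (gm = 1), so the single block has size am = 3 → block sizes [3]

Assembling the blocks gives a Jordan form
J =
  [0, 0, 0, 0]
  [0, 6, 1, 0]
  [0, 0, 6, 1]
  [0, 0, 0, 6]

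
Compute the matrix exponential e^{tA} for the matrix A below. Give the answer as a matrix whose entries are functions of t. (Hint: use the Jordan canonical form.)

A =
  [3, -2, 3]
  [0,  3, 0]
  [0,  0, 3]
e^{tA} =
  [exp(3*t), -2*t*exp(3*t), 3*t*exp(3*t)]
  [0, exp(3*t), 0]
  [0, 0, exp(3*t)]

Strategy: write A = P · J · P⁻¹ where J is a Jordan canonical form, so e^{tA} = P · e^{tJ} · P⁻¹, and e^{tJ} can be computed block-by-block.

A has Jordan form
J =
  [3, 1, 0]
  [0, 3, 0]
  [0, 0, 3]
(up to reordering of blocks).

Per-block formulas:
  For a 2×2 Jordan block J_2(3): exp(t · J_2(3)) = e^(3t)·(I + t·N), where N is the 2×2 nilpotent shift.
  For a 1×1 block at λ = 3: exp(t · [3]) = [e^(3t)].

After assembling e^{tJ} and conjugating by P, we get:

e^{tA} =
  [exp(3*t), -2*t*exp(3*t), 3*t*exp(3*t)]
  [0, exp(3*t), 0]
  [0, 0, exp(3*t)]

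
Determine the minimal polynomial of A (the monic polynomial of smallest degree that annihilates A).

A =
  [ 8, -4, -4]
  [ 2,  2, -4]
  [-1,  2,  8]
x^2 - 12*x + 36

The characteristic polynomial is χ_A(x) = (x - 6)^3, so the eigenvalues are known. The minimal polynomial is
  m_A(x) = Π_λ (x − λ)^{k_λ}
where k_λ is the size of the *largest* Jordan block for λ (equivalently, the smallest k with (A − λI)^k v = 0 for every generalised eigenvector v of λ).

  λ = 6: largest Jordan block has size 2, contributing (x − 6)^2

So m_A(x) = (x - 6)^2 = x^2 - 12*x + 36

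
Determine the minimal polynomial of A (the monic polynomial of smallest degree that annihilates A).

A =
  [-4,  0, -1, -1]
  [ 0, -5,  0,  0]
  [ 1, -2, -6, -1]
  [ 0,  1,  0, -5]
x^3 + 15*x^2 + 75*x + 125

The characteristic polynomial is χ_A(x) = (x + 5)^4, so the eigenvalues are known. The minimal polynomial is
  m_A(x) = Π_λ (x − λ)^{k_λ}
where k_λ is the size of the *largest* Jordan block for λ (equivalently, the smallest k with (A − λI)^k v = 0 for every generalised eigenvector v of λ).

  λ = -5: largest Jordan block has size 3, contributing (x + 5)^3

So m_A(x) = (x + 5)^3 = x^3 + 15*x^2 + 75*x + 125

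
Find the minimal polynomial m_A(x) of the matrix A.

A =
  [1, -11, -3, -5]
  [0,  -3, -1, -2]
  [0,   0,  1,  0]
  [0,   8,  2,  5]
x^3 - 3*x^2 + 3*x - 1

The characteristic polynomial is χ_A(x) = (x - 1)^4, so the eigenvalues are known. The minimal polynomial is
  m_A(x) = Π_λ (x − λ)^{k_λ}
where k_λ is the size of the *largest* Jordan block for λ (equivalently, the smallest k with (A − λI)^k v = 0 for every generalised eigenvector v of λ).

  λ = 1: largest Jordan block has size 3, contributing (x − 1)^3

So m_A(x) = (x - 1)^3 = x^3 - 3*x^2 + 3*x - 1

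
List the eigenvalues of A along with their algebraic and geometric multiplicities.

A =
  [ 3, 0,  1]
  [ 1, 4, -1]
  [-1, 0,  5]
λ = 4: alg = 3, geom = 2

Step 1 — factor the characteristic polynomial to read off the algebraic multiplicities:
  χ_A(x) = (x - 4)^3

Step 2 — compute geometric multiplicities via the rank-nullity identity g(λ) = n − rank(A − λI):
  rank(A − (4)·I) = 1, so dim ker(A − (4)·I) = n − 1 = 2

Summary:
  λ = 4: algebraic multiplicity = 3, geometric multiplicity = 2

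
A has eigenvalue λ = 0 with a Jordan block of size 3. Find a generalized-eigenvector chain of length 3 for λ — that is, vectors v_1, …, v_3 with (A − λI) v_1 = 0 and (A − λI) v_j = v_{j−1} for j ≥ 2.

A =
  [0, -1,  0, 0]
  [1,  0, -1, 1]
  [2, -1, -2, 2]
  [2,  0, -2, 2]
A Jordan chain for λ = 0 of length 3:
v_1 = (-1, 0, -1, 0)ᵀ
v_2 = (0, 1, 2, 2)ᵀ
v_3 = (1, 0, 0, 0)ᵀ

Let N = A − (0)·I. We want v_3 with N^3 v_3 = 0 but N^2 v_3 ≠ 0; then v_{j-1} := N · v_j for j = 3, …, 2.

Pick v_3 = (1, 0, 0, 0)ᵀ.
Then v_2 = N · v_3 = (0, 1, 2, 2)ᵀ.
Then v_1 = N · v_2 = (-1, 0, -1, 0)ᵀ.

Sanity check: (A − (0)·I) v_1 = (0, 0, 0, 0)ᵀ = 0. ✓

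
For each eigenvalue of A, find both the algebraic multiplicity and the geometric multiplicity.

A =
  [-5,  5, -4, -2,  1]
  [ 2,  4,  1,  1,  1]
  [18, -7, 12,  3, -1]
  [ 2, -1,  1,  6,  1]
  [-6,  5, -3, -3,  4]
λ = 3: alg = 2, geom = 1; λ = 5: alg = 3, geom = 2

Step 1 — factor the characteristic polynomial to read off the algebraic multiplicities:
  χ_A(x) = (x - 5)^3*(x - 3)^2

Step 2 — compute geometric multiplicities via the rank-nullity identity g(λ) = n − rank(A − λI):
  rank(A − (3)·I) = 4, so dim ker(A − (3)·I) = n − 4 = 1
  rank(A − (5)·I) = 3, so dim ker(A − (5)·I) = n − 3 = 2

Summary:
  λ = 3: algebraic multiplicity = 2, geometric multiplicity = 1
  λ = 5: algebraic multiplicity = 3, geometric multiplicity = 2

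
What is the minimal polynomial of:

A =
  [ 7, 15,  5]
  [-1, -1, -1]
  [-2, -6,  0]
x^2 - 4*x + 4

The characteristic polynomial is χ_A(x) = (x - 2)^3, so the eigenvalues are known. The minimal polynomial is
  m_A(x) = Π_λ (x − λ)^{k_λ}
where k_λ is the size of the *largest* Jordan block for λ (equivalently, the smallest k with (A − λI)^k v = 0 for every generalised eigenvector v of λ).

  λ = 2: largest Jordan block has size 2, contributing (x − 2)^2

So m_A(x) = (x - 2)^2 = x^2 - 4*x + 4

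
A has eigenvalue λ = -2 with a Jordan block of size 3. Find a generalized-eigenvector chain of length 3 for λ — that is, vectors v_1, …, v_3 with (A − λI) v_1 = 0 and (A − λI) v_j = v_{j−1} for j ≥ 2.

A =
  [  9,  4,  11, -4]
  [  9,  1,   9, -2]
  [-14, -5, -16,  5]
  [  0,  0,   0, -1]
A Jordan chain for λ = -2 of length 3:
v_1 = (3, 0, -3, 0)ᵀ
v_2 = (11, 9, -14, 0)ᵀ
v_3 = (1, 0, 0, 0)ᵀ

Let N = A − (-2)·I. We want v_3 with N^3 v_3 = 0 but N^2 v_3 ≠ 0; then v_{j-1} := N · v_j for j = 3, …, 2.

Pick v_3 = (1, 0, 0, 0)ᵀ.
Then v_2 = N · v_3 = (11, 9, -14, 0)ᵀ.
Then v_1 = N · v_2 = (3, 0, -3, 0)ᵀ.

Sanity check: (A − (-2)·I) v_1 = (0, 0, 0, 0)ᵀ = 0. ✓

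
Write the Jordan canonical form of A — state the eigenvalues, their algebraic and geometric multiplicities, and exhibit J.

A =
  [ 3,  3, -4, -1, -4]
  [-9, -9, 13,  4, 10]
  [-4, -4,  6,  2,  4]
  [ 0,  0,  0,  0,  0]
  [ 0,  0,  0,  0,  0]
J_3(0) ⊕ J_1(0) ⊕ J_1(0)

The characteristic polynomial is
  det(x·I − A) = x^5

Eigenvalues and multiplicities (the geometric multiplicity of λ is n − rank(A − λI), which equals the number of Jordan blocks for λ):
  λ = 0: algebraic multiplicity = 5, geometric multiplicity = 3

Determining the block sizes for each eigenvalue:
  λ = 0: with am = 5 and gm = 3, the partition is not yet determined (e.g. several partitions of 5 into 3 parts exist). Let N = A − (0)·I. Computing rank(N^1) = 2, rank(N^2) = 1, rank(N^3) = 0; the number of blocks of size ≥ j is rank(N^{j−1}) − rank(N^j), giving [3, 1, 1]. So we have 1 block(s) of size 3, 2 block(s) of size 1 → block sizes [3, 1, 1]

Assembling the blocks gives a Jordan form
J =
  [0, 1, 0, 0, 0]
  [0, 0, 1, 0, 0]
  [0, 0, 0, 0, 0]
  [0, 0, 0, 0, 0]
  [0, 0, 0, 0, 0]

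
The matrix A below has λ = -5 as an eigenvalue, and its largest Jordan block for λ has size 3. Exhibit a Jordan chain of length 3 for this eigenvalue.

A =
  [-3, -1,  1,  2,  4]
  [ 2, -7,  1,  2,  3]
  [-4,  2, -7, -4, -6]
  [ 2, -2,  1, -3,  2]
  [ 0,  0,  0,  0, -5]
A Jordan chain for λ = -5 of length 3:
v_1 = (2, 0, -4, 0, 0)ᵀ
v_2 = (2, 2, -4, 2, 0)ᵀ
v_3 = (1, 0, 0, 0, 0)ᵀ

Let N = A − (-5)·I. We want v_3 with N^3 v_3 = 0 but N^2 v_3 ≠ 0; then v_{j-1} := N · v_j for j = 3, …, 2.

Pick v_3 = (1, 0, 0, 0, 0)ᵀ.
Then v_2 = N · v_3 = (2, 2, -4, 2, 0)ᵀ.
Then v_1 = N · v_2 = (2, 0, -4, 0, 0)ᵀ.

Sanity check: (A − (-5)·I) v_1 = (0, 0, 0, 0, 0)ᵀ = 0. ✓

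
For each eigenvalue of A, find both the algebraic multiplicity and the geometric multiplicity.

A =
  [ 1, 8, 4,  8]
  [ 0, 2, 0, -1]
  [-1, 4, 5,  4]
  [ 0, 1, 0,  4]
λ = 3: alg = 4, geom = 2

Step 1 — factor the characteristic polynomial to read off the algebraic multiplicities:
  χ_A(x) = (x - 3)^4

Step 2 — compute geometric multiplicities via the rank-nullity identity g(λ) = n − rank(A − λI):
  rank(A − (3)·I) = 2, so dim ker(A − (3)·I) = n − 2 = 2

Summary:
  λ = 3: algebraic multiplicity = 4, geometric multiplicity = 2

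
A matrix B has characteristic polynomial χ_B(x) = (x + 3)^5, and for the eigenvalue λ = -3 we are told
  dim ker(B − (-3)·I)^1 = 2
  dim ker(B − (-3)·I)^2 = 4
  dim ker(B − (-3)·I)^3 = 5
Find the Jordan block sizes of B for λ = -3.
Block sizes for λ = -3: [3, 2]

From the dimensions of kernels of powers, the number of Jordan blocks of size at least j is d_j − d_{j−1} where d_j = dim ker(N^j) (with d_0 = 0). Computing the differences gives [2, 2, 1].
The number of blocks of size exactly k is (#blocks of size ≥ k) − (#blocks of size ≥ k + 1), so the partition is: 1 block(s) of size 2, 1 block(s) of size 3.
In nonincreasing order the block sizes are [3, 2].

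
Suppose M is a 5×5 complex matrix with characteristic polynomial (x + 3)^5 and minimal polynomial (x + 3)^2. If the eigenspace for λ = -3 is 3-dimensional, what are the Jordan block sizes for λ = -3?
Block sizes for λ = -3: [2, 2, 1]

Step 1 — from the characteristic polynomial, algebraic multiplicity of λ = -3 is 5. From dim ker(M − (-3)·I) = 3, there are exactly 3 Jordan blocks for λ = -3.
Step 2 — from the minimal polynomial, the factor (x + 3)^2 tells us the largest block for λ = -3 has size 2.
Step 3 — with total size 5, 3 blocks, and largest block 2, the block sizes (in nonincreasing order) are [2, 2, 1].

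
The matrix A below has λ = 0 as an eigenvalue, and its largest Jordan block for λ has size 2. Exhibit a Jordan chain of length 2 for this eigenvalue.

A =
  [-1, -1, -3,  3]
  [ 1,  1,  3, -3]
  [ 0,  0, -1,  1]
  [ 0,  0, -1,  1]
A Jordan chain for λ = 0 of length 2:
v_1 = (-1, 1, 0, 0)ᵀ
v_2 = (1, 0, 0, 0)ᵀ

Let N = A − (0)·I. We want v_2 with N^2 v_2 = 0 but N^1 v_2 ≠ 0; then v_{j-1} := N · v_j for j = 2, …, 2.

Pick v_2 = (1, 0, 0, 0)ᵀ.
Then v_1 = N · v_2 = (-1, 1, 0, 0)ᵀ.

Sanity check: (A − (0)·I) v_1 = (0, 0, 0, 0)ᵀ = 0. ✓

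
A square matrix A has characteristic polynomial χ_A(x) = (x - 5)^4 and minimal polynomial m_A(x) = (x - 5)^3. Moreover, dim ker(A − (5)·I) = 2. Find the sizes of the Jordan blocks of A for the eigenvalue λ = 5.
Block sizes for λ = 5: [3, 1]

Step 1 — from the characteristic polynomial, algebraic multiplicity of λ = 5 is 4. From dim ker(A − (5)·I) = 2, there are exactly 2 Jordan blocks for λ = 5.
Step 2 — from the minimal polynomial, the factor (x − 5)^3 tells us the largest block for λ = 5 has size 3.
Step 3 — with total size 4, 2 blocks, and largest block 3, the block sizes (in nonincreasing order) are [3, 1].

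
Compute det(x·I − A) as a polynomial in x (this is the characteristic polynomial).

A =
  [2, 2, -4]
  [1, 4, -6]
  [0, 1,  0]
x^3 - 6*x^2 + 12*x - 8

Expanding det(x·I − A) (e.g. by cofactor expansion or by noting that A is similar to its Jordan form J, which has the same characteristic polynomial as A) gives
  χ_A(x) = x^3 - 6*x^2 + 12*x - 8
which factors as (x - 2)^3. The eigenvalues (with algebraic multiplicities) are λ = 2 with multiplicity 3.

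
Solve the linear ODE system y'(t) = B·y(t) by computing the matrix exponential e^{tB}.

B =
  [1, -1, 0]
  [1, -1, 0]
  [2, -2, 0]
e^{tB} =
  [t + 1, -t, 0]
  [t, 1 - t, 0]
  [2*t, -2*t, 1]

Strategy: write B = P · J · P⁻¹ where J is a Jordan canonical form, so e^{tB} = P · e^{tJ} · P⁻¹, and e^{tJ} can be computed block-by-block.

B has Jordan form
J =
  [0, 1, 0]
  [0, 0, 0]
  [0, 0, 0]
(up to reordering of blocks).

Per-block formulas:
  For a 1×1 block at λ = 0: exp(t · [0]) = [e^(0t)].
  For a 2×2 Jordan block J_2(0): exp(t · J_2(0)) = e^(0t)·(I + t·N), where N is the 2×2 nilpotent shift.

After assembling e^{tJ} and conjugating by P, we get:

e^{tB} =
  [t + 1, -t, 0]
  [t, 1 - t, 0]
  [2*t, -2*t, 1]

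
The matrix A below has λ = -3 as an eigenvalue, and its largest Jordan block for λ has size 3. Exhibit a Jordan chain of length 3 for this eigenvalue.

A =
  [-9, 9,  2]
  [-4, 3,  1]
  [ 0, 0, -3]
A Jordan chain for λ = -3 of length 3:
v_1 = (-3, -2, 0)ᵀ
v_2 = (2, 1, 0)ᵀ
v_3 = (0, 0, 1)ᵀ

Let N = A − (-3)·I. We want v_3 with N^3 v_3 = 0 but N^2 v_3 ≠ 0; then v_{j-1} := N · v_j for j = 3, …, 2.

Pick v_3 = (0, 0, 1)ᵀ.
Then v_2 = N · v_3 = (2, 1, 0)ᵀ.
Then v_1 = N · v_2 = (-3, -2, 0)ᵀ.

Sanity check: (A − (-3)·I) v_1 = (0, 0, 0)ᵀ = 0. ✓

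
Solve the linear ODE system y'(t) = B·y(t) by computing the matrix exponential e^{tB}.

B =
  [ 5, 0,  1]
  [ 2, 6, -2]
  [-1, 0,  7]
e^{tB} =
  [-t*exp(6*t) + exp(6*t), 0, t*exp(6*t)]
  [2*t*exp(6*t), exp(6*t), -2*t*exp(6*t)]
  [-t*exp(6*t), 0, t*exp(6*t) + exp(6*t)]

Strategy: write B = P · J · P⁻¹ where J is a Jordan canonical form, so e^{tB} = P · e^{tJ} · P⁻¹, and e^{tJ} can be computed block-by-block.

B has Jordan form
J =
  [6, 1, 0]
  [0, 6, 0]
  [0, 0, 6]
(up to reordering of blocks).

Per-block formulas:
  For a 1×1 block at λ = 6: exp(t · [6]) = [e^(6t)].
  For a 2×2 Jordan block J_2(6): exp(t · J_2(6)) = e^(6t)·(I + t·N), where N is the 2×2 nilpotent shift.

After assembling e^{tJ} and conjugating by P, we get:

e^{tB} =
  [-t*exp(6*t) + exp(6*t), 0, t*exp(6*t)]
  [2*t*exp(6*t), exp(6*t), -2*t*exp(6*t)]
  [-t*exp(6*t), 0, t*exp(6*t) + exp(6*t)]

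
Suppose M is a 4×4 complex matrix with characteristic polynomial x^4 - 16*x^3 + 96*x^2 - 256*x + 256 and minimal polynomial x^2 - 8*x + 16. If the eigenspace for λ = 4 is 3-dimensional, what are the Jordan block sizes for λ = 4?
Block sizes for λ = 4: [2, 1, 1]

Step 1 — from the characteristic polynomial, algebraic multiplicity of λ = 4 is 4. From dim ker(M − (4)·I) = 3, there are exactly 3 Jordan blocks for λ = 4.
Step 2 — from the minimal polynomial, the factor (x − 4)^2 tells us the largest block for λ = 4 has size 2.
Step 3 — with total size 4, 3 blocks, and largest block 2, the block sizes (in nonincreasing order) are [2, 1, 1].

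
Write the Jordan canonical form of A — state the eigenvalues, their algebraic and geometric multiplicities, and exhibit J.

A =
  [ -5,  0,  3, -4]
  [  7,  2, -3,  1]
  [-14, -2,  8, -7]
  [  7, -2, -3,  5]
J_3(2) ⊕ J_1(4)

The characteristic polynomial is
  det(x·I − A) = x^4 - 10*x^3 + 36*x^2 - 56*x + 32 = (x - 4)*(x - 2)^3

Eigenvalues and multiplicities (the geometric multiplicity of λ is n − rank(A − λI), which equals the number of Jordan blocks for λ):
  λ = 2: algebraic multiplicity = 3, geometric multiplicity = 1
  λ = 4: algebraic multiplicity = 1, geometric multiplicity = 1

Determining the block sizes for each eigenvalue:
  λ = 2: one block (gm = 1), so the single block has size am = 3 → block sizes [3]
  λ = 4: one block (gm = 1), so the single block has size am = 1 → block sizes [1]

Assembling the blocks gives a Jordan form
J =
  [2, 1, 0, 0]
  [0, 2, 1, 0]
  [0, 0, 2, 0]
  [0, 0, 0, 4]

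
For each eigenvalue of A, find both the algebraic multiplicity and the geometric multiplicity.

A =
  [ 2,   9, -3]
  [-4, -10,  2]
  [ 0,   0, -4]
λ = -4: alg = 3, geom = 2

Step 1 — factor the characteristic polynomial to read off the algebraic multiplicities:
  χ_A(x) = (x + 4)^3

Step 2 — compute geometric multiplicities via the rank-nullity identity g(λ) = n − rank(A − λI):
  rank(A − (-4)·I) = 1, so dim ker(A − (-4)·I) = n − 1 = 2

Summary:
  λ = -4: algebraic multiplicity = 3, geometric multiplicity = 2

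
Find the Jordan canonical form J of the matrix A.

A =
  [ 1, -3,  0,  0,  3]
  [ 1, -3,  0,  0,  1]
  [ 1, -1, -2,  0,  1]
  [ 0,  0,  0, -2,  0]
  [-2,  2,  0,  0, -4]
J_2(-2) ⊕ J_1(-2) ⊕ J_1(-2) ⊕ J_1(-2)

The characteristic polynomial is
  det(x·I − A) = x^5 + 10*x^4 + 40*x^3 + 80*x^2 + 80*x + 32 = (x + 2)^5

Eigenvalues and multiplicities (the geometric multiplicity of λ is n − rank(A − λI), which equals the number of Jordan blocks for λ):
  λ = -2: algebraic multiplicity = 5, geometric multiplicity = 4

Determining the block sizes for each eigenvalue:
  λ = -2: 4 blocks summing to 5 forces exactly one block of size 2 and the rest size 1 → block sizes [2, 1, 1, 1]

Assembling the blocks gives a Jordan form
J =
  [-2,  1,  0,  0,  0]
  [ 0, -2,  0,  0,  0]
  [ 0,  0, -2,  0,  0]
  [ 0,  0,  0, -2,  0]
  [ 0,  0,  0,  0, -2]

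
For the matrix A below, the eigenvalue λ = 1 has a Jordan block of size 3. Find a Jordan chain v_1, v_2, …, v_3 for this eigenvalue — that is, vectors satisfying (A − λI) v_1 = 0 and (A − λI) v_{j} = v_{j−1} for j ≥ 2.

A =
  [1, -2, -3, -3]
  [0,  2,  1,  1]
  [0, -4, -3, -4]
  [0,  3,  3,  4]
A Jordan chain for λ = 1 of length 3:
v_1 = (1, 0, 0, 0)ᵀ
v_2 = (-2, 1, -4, 3)ᵀ
v_3 = (0, 1, 0, 0)ᵀ

Let N = A − (1)·I. We want v_3 with N^3 v_3 = 0 but N^2 v_3 ≠ 0; then v_{j-1} := N · v_j for j = 3, …, 2.

Pick v_3 = (0, 1, 0, 0)ᵀ.
Then v_2 = N · v_3 = (-2, 1, -4, 3)ᵀ.
Then v_1 = N · v_2 = (1, 0, 0, 0)ᵀ.

Sanity check: (A − (1)·I) v_1 = (0, 0, 0, 0)ᵀ = 0. ✓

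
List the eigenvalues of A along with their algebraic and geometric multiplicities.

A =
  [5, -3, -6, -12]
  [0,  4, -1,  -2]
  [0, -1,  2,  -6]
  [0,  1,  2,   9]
λ = 5: alg = 4, geom = 2

Step 1 — factor the characteristic polynomial to read off the algebraic multiplicities:
  χ_A(x) = (x - 5)^4

Step 2 — compute geometric multiplicities via the rank-nullity identity g(λ) = n − rank(A − λI):
  rank(A − (5)·I) = 2, so dim ker(A − (5)·I) = n − 2 = 2

Summary:
  λ = 5: algebraic multiplicity = 4, geometric multiplicity = 2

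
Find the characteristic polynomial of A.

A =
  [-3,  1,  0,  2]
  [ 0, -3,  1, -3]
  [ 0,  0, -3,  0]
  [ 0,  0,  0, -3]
x^4 + 12*x^3 + 54*x^2 + 108*x + 81

Expanding det(x·I − A) (e.g. by cofactor expansion or by noting that A is similar to its Jordan form J, which has the same characteristic polynomial as A) gives
  χ_A(x) = x^4 + 12*x^3 + 54*x^2 + 108*x + 81
which factors as (x + 3)^4. The eigenvalues (with algebraic multiplicities) are λ = -3 with multiplicity 4.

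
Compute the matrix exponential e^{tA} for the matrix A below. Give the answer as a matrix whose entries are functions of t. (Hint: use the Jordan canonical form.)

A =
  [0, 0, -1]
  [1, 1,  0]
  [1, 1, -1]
e^{tA} =
  [1 - t^2/2, -t^2/2, t^2/2 - t]
  [t^2/2 + t, t^2/2 + t + 1, -t^2/2]
  [t, t, 1 - t]

Strategy: write A = P · J · P⁻¹ where J is a Jordan canonical form, so e^{tA} = P · e^{tJ} · P⁻¹, and e^{tJ} can be computed block-by-block.

A has Jordan form
J =
  [0, 1, 0]
  [0, 0, 1]
  [0, 0, 0]
(up to reordering of blocks).

Per-block formulas:
  For a 3×3 Jordan block J_3(0): exp(t · J_3(0)) = e^(0t)·(I + t·N + (t^2/2)·N^2), where N is the 3×3 nilpotent shift.

After assembling e^{tJ} and conjugating by P, we get:

e^{tA} =
  [1 - t^2/2, -t^2/2, t^2/2 - t]
  [t^2/2 + t, t^2/2 + t + 1, -t^2/2]
  [t, t, 1 - t]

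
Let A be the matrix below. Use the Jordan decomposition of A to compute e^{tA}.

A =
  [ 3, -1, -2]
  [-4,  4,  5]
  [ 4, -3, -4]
e^{tA} =
  [2*t*exp(t) + exp(t), t^2*exp(t)/2 - t*exp(t), t^2*exp(t)/2 - 2*t*exp(t)]
  [-4*t*exp(t), -t^2*exp(t) + 3*t*exp(t) + exp(t), -t^2*exp(t) + 5*t*exp(t)]
  [4*t*exp(t), t^2*exp(t) - 3*t*exp(t), t^2*exp(t) - 5*t*exp(t) + exp(t)]

Strategy: write A = P · J · P⁻¹ where J is a Jordan canonical form, so e^{tA} = P · e^{tJ} · P⁻¹, and e^{tJ} can be computed block-by-block.

A has Jordan form
J =
  [1, 1, 0]
  [0, 1, 1]
  [0, 0, 1]
(up to reordering of blocks).

Per-block formulas:
  For a 3×3 Jordan block J_3(1): exp(t · J_3(1)) = e^(1t)·(I + t·N + (t^2/2)·N^2), where N is the 3×3 nilpotent shift.

After assembling e^{tJ} and conjugating by P, we get:

e^{tA} =
  [2*t*exp(t) + exp(t), t^2*exp(t)/2 - t*exp(t), t^2*exp(t)/2 - 2*t*exp(t)]
  [-4*t*exp(t), -t^2*exp(t) + 3*t*exp(t) + exp(t), -t^2*exp(t) + 5*t*exp(t)]
  [4*t*exp(t), t^2*exp(t) - 3*t*exp(t), t^2*exp(t) - 5*t*exp(t) + exp(t)]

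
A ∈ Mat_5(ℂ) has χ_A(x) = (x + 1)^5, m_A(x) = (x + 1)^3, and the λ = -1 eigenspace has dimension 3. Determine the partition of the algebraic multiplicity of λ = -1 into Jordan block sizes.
Block sizes for λ = -1: [3, 1, 1]

Step 1 — from the characteristic polynomial, algebraic multiplicity of λ = -1 is 5. From dim ker(A − (-1)·I) = 3, there are exactly 3 Jordan blocks for λ = -1.
Step 2 — from the minimal polynomial, the factor (x + 1)^3 tells us the largest block for λ = -1 has size 3.
Step 3 — with total size 5, 3 blocks, and largest block 3, the block sizes (in nonincreasing order) are [3, 1, 1].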